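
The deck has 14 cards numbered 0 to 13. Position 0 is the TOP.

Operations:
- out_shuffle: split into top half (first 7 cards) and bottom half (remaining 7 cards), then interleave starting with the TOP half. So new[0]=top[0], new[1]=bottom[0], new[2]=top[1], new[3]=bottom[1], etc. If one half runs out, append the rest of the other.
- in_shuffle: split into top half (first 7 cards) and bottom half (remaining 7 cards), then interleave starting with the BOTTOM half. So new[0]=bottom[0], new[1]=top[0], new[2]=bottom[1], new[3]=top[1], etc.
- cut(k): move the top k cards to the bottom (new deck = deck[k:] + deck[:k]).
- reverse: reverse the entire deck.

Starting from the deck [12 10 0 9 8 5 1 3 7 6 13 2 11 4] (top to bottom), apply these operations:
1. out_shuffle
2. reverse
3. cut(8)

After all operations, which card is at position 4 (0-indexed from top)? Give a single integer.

After op 1 (out_shuffle): [12 3 10 7 0 6 9 13 8 2 5 11 1 4]
After op 2 (reverse): [4 1 11 5 2 8 13 9 6 0 7 10 3 12]
After op 3 (cut(8)): [6 0 7 10 3 12 4 1 11 5 2 8 13 9]
Position 4: card 3.

Answer: 3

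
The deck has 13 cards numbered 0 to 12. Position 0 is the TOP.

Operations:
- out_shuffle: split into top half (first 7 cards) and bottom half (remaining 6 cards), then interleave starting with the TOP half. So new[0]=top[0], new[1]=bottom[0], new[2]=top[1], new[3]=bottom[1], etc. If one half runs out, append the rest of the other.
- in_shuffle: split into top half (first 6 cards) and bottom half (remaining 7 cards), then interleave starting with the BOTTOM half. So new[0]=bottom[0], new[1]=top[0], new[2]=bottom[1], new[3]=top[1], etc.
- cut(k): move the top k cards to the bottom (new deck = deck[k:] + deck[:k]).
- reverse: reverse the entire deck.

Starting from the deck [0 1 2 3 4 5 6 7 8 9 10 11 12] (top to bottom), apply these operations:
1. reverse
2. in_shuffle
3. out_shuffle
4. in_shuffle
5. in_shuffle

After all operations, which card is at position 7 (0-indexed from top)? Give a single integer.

After op 1 (reverse): [12 11 10 9 8 7 6 5 4 3 2 1 0]
After op 2 (in_shuffle): [6 12 5 11 4 10 3 9 2 8 1 7 0]
After op 3 (out_shuffle): [6 9 12 2 5 8 11 1 4 7 10 0 3]
After op 4 (in_shuffle): [11 6 1 9 4 12 7 2 10 5 0 8 3]
After op 5 (in_shuffle): [7 11 2 6 10 1 5 9 0 4 8 12 3]
Position 7: card 9.

Answer: 9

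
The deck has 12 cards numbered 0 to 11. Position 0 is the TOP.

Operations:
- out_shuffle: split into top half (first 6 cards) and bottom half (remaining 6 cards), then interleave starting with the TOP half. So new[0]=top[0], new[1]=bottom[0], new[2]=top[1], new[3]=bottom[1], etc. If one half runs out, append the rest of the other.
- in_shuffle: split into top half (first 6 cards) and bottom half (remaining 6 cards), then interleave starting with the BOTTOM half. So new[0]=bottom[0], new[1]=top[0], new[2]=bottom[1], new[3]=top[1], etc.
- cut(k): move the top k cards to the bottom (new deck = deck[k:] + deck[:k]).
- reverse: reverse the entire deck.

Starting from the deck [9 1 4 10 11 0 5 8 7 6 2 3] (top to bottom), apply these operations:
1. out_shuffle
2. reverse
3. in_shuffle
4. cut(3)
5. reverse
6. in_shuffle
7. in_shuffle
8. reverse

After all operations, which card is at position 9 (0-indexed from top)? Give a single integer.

Answer: 10

Derivation:
After op 1 (out_shuffle): [9 5 1 8 4 7 10 6 11 2 0 3]
After op 2 (reverse): [3 0 2 11 6 10 7 4 8 1 5 9]
After op 3 (in_shuffle): [7 3 4 0 8 2 1 11 5 6 9 10]
After op 4 (cut(3)): [0 8 2 1 11 5 6 9 10 7 3 4]
After op 5 (reverse): [4 3 7 10 9 6 5 11 1 2 8 0]
After op 6 (in_shuffle): [5 4 11 3 1 7 2 10 8 9 0 6]
After op 7 (in_shuffle): [2 5 10 4 8 11 9 3 0 1 6 7]
After op 8 (reverse): [7 6 1 0 3 9 11 8 4 10 5 2]
Position 9: card 10.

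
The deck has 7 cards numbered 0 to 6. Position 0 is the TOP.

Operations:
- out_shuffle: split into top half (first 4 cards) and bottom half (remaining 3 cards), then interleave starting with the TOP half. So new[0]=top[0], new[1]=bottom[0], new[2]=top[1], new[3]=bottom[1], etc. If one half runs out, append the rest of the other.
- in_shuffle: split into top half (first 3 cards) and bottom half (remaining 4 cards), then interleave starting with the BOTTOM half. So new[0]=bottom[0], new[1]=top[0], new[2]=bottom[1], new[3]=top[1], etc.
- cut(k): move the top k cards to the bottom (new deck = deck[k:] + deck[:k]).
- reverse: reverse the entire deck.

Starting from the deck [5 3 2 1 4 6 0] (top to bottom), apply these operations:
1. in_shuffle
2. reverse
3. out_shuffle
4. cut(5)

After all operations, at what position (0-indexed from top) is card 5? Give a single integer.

After op 1 (in_shuffle): [1 5 4 3 6 2 0]
After op 2 (reverse): [0 2 6 3 4 5 1]
After op 3 (out_shuffle): [0 4 2 5 6 1 3]
After op 4 (cut(5)): [1 3 0 4 2 5 6]
Card 5 is at position 5.

Answer: 5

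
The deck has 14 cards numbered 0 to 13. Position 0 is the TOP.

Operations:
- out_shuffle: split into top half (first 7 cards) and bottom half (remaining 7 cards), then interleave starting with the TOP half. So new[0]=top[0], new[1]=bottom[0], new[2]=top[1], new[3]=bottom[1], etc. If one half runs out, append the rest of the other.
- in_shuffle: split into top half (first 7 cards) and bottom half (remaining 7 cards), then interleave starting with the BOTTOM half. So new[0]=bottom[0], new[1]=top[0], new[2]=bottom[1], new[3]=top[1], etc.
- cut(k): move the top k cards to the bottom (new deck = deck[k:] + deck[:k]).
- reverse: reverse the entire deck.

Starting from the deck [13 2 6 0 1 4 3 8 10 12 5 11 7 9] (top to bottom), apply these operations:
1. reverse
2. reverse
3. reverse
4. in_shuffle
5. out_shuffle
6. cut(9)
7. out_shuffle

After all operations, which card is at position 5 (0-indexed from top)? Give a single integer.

After op 1 (reverse): [9 7 11 5 12 10 8 3 4 1 0 6 2 13]
After op 2 (reverse): [13 2 6 0 1 4 3 8 10 12 5 11 7 9]
After op 3 (reverse): [9 7 11 5 12 10 8 3 4 1 0 6 2 13]
After op 4 (in_shuffle): [3 9 4 7 1 11 0 5 6 12 2 10 13 8]
After op 5 (out_shuffle): [3 5 9 6 4 12 7 2 1 10 11 13 0 8]
After op 6 (cut(9)): [10 11 13 0 8 3 5 9 6 4 12 7 2 1]
After op 7 (out_shuffle): [10 9 11 6 13 4 0 12 8 7 3 2 5 1]
Position 5: card 4.

Answer: 4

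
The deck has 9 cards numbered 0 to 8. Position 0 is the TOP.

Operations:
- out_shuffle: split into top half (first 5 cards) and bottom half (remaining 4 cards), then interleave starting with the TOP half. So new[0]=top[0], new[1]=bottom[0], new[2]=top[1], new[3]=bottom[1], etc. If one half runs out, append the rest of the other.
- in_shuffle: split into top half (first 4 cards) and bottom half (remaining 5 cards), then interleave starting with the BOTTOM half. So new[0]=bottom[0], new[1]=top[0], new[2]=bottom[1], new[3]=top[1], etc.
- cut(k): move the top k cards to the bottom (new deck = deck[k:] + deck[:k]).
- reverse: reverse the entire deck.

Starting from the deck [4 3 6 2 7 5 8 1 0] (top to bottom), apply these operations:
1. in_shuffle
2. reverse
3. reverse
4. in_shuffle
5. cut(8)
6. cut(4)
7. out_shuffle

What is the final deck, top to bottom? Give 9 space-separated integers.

Answer: 4 0 1 8 5 7 2 6 3

Derivation:
After op 1 (in_shuffle): [7 4 5 3 8 6 1 2 0]
After op 2 (reverse): [0 2 1 6 8 3 5 4 7]
After op 3 (reverse): [7 4 5 3 8 6 1 2 0]
After op 4 (in_shuffle): [8 7 6 4 1 5 2 3 0]
After op 5 (cut(8)): [0 8 7 6 4 1 5 2 3]
After op 6 (cut(4)): [4 1 5 2 3 0 8 7 6]
After op 7 (out_shuffle): [4 0 1 8 5 7 2 6 3]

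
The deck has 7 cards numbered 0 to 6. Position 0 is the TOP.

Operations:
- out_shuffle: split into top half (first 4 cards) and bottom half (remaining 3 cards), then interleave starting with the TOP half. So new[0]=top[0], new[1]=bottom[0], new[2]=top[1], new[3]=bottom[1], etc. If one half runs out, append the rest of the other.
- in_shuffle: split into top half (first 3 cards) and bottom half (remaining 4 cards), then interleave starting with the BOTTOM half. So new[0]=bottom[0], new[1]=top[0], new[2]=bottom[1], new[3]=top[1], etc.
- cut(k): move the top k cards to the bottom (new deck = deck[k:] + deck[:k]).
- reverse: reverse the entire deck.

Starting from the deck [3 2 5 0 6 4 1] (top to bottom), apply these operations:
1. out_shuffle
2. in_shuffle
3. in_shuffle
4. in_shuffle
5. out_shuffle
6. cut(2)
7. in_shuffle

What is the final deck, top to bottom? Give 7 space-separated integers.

Answer: 0 6 4 1 3 2 5

Derivation:
After op 1 (out_shuffle): [3 6 2 4 5 1 0]
After op 2 (in_shuffle): [4 3 5 6 1 2 0]
After op 3 (in_shuffle): [6 4 1 3 2 5 0]
After op 4 (in_shuffle): [3 6 2 4 5 1 0]
After op 5 (out_shuffle): [3 5 6 1 2 0 4]
After op 6 (cut(2)): [6 1 2 0 4 3 5]
After op 7 (in_shuffle): [0 6 4 1 3 2 5]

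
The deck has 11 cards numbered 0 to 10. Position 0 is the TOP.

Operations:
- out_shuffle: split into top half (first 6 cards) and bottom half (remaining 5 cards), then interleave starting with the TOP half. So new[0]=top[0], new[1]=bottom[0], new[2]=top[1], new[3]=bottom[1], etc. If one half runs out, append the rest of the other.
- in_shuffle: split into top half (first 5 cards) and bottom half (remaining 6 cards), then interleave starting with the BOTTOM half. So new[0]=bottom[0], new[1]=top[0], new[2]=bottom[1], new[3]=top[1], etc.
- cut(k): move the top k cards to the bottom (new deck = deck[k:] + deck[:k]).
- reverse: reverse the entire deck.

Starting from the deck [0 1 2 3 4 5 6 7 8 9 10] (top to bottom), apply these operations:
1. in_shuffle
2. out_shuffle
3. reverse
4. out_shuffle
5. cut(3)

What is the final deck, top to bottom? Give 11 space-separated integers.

Answer: 3 7 0 4 8 1 5 9 2 6 10

Derivation:
After op 1 (in_shuffle): [5 0 6 1 7 2 8 3 9 4 10]
After op 2 (out_shuffle): [5 8 0 3 6 9 1 4 7 10 2]
After op 3 (reverse): [2 10 7 4 1 9 6 3 0 8 5]
After op 4 (out_shuffle): [2 6 10 3 7 0 4 8 1 5 9]
After op 5 (cut(3)): [3 7 0 4 8 1 5 9 2 6 10]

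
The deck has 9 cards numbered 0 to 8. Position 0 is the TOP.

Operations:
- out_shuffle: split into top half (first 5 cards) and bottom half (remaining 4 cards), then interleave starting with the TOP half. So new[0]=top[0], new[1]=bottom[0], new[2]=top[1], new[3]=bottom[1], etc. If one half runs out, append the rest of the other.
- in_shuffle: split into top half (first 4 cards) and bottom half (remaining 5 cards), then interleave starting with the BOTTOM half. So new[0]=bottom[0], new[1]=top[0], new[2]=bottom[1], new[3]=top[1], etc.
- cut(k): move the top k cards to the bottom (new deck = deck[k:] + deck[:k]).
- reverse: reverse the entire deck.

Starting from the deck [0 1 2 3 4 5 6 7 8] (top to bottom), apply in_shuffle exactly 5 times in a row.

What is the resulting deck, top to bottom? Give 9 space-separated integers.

After op 1 (in_shuffle): [4 0 5 1 6 2 7 3 8]
After op 2 (in_shuffle): [6 4 2 0 7 5 3 1 8]
After op 3 (in_shuffle): [7 6 5 4 3 2 1 0 8]
After op 4 (in_shuffle): [3 7 2 6 1 5 0 4 8]
After op 5 (in_shuffle): [1 3 5 7 0 2 4 6 8]

Answer: 1 3 5 7 0 2 4 6 8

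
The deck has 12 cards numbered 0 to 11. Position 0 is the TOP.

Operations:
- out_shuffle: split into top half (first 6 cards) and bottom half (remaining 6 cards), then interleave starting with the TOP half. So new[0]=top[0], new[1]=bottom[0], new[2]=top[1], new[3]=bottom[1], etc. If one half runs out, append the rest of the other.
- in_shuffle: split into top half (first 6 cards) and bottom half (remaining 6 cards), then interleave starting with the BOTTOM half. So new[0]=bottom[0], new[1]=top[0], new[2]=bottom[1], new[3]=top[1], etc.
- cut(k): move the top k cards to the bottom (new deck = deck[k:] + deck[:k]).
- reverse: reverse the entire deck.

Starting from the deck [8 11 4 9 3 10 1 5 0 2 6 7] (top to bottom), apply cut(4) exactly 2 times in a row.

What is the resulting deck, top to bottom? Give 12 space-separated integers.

Answer: 0 2 6 7 8 11 4 9 3 10 1 5

Derivation:
After op 1 (cut(4)): [3 10 1 5 0 2 6 7 8 11 4 9]
After op 2 (cut(4)): [0 2 6 7 8 11 4 9 3 10 1 5]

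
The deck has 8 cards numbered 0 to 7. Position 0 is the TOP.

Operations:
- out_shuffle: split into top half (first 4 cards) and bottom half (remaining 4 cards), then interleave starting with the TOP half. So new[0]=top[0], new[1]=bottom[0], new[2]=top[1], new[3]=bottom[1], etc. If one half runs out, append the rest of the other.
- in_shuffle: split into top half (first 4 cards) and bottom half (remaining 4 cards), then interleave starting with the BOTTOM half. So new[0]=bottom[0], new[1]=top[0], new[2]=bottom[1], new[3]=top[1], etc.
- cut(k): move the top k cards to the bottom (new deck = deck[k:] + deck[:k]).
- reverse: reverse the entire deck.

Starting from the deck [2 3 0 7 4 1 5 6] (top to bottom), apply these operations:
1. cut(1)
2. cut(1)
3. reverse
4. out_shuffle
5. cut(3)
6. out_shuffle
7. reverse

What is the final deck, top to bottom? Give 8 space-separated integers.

After op 1 (cut(1)): [3 0 7 4 1 5 6 2]
After op 2 (cut(1)): [0 7 4 1 5 6 2 3]
After op 3 (reverse): [3 2 6 5 1 4 7 0]
After op 4 (out_shuffle): [3 1 2 4 6 7 5 0]
After op 5 (cut(3)): [4 6 7 5 0 3 1 2]
After op 6 (out_shuffle): [4 0 6 3 7 1 5 2]
After op 7 (reverse): [2 5 1 7 3 6 0 4]

Answer: 2 5 1 7 3 6 0 4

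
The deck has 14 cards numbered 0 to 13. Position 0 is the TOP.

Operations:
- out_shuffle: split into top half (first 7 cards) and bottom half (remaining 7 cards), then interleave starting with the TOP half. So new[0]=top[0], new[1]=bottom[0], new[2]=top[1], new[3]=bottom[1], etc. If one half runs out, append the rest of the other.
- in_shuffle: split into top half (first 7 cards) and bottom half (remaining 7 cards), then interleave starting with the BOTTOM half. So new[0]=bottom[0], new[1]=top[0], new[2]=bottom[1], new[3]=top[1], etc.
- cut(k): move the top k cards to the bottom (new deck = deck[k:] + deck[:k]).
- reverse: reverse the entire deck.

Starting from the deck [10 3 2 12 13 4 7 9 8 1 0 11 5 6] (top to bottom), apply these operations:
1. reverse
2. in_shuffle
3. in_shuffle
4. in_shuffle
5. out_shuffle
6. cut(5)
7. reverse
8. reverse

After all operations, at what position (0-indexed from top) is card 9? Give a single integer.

Answer: 2

Derivation:
After op 1 (reverse): [6 5 11 0 1 8 9 7 4 13 12 2 3 10]
After op 2 (in_shuffle): [7 6 4 5 13 11 12 0 2 1 3 8 10 9]
After op 3 (in_shuffle): [0 7 2 6 1 4 3 5 8 13 10 11 9 12]
After op 4 (in_shuffle): [5 0 8 7 13 2 10 6 11 1 9 4 12 3]
After op 5 (out_shuffle): [5 6 0 11 8 1 7 9 13 4 2 12 10 3]
After op 6 (cut(5)): [1 7 9 13 4 2 12 10 3 5 6 0 11 8]
After op 7 (reverse): [8 11 0 6 5 3 10 12 2 4 13 9 7 1]
After op 8 (reverse): [1 7 9 13 4 2 12 10 3 5 6 0 11 8]
Card 9 is at position 2.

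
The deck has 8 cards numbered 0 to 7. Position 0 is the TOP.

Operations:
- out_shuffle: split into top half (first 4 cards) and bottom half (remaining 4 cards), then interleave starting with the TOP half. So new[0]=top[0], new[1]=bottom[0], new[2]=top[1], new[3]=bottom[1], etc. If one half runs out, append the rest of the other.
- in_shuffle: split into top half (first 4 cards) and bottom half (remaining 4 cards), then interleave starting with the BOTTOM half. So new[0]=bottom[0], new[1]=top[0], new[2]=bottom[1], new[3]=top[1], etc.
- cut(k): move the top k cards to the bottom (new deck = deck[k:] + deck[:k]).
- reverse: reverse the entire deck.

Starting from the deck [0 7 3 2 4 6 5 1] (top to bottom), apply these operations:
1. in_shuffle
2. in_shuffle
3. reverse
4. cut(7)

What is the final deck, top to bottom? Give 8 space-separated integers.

Answer: 5 7 2 6 1 0 3 4

Derivation:
After op 1 (in_shuffle): [4 0 6 7 5 3 1 2]
After op 2 (in_shuffle): [5 4 3 0 1 6 2 7]
After op 3 (reverse): [7 2 6 1 0 3 4 5]
After op 4 (cut(7)): [5 7 2 6 1 0 3 4]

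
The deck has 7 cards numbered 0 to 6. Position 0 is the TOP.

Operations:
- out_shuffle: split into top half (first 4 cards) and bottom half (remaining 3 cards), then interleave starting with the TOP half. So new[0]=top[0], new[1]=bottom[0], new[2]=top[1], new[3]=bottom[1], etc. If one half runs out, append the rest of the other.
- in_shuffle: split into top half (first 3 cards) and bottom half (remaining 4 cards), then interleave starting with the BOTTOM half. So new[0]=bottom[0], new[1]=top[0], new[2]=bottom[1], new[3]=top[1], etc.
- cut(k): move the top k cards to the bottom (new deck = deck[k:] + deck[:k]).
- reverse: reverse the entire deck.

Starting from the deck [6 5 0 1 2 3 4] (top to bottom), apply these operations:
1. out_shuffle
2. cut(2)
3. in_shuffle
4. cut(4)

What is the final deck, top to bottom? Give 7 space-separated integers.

Answer: 6 0 2 4 5 1 3

Derivation:
After op 1 (out_shuffle): [6 2 5 3 0 4 1]
After op 2 (cut(2)): [5 3 0 4 1 6 2]
After op 3 (in_shuffle): [4 5 1 3 6 0 2]
After op 4 (cut(4)): [6 0 2 4 5 1 3]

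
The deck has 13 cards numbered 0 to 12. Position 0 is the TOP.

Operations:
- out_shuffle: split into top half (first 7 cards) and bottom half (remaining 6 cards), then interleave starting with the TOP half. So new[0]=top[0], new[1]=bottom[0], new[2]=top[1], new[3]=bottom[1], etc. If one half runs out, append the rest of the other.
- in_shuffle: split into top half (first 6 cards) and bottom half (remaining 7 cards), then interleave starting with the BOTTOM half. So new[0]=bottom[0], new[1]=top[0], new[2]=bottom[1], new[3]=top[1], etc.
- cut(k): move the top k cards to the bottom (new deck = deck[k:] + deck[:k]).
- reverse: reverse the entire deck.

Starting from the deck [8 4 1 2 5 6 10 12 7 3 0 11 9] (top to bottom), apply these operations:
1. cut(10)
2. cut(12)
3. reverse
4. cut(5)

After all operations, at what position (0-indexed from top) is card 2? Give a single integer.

Answer: 0

Derivation:
After op 1 (cut(10)): [0 11 9 8 4 1 2 5 6 10 12 7 3]
After op 2 (cut(12)): [3 0 11 9 8 4 1 2 5 6 10 12 7]
After op 3 (reverse): [7 12 10 6 5 2 1 4 8 9 11 0 3]
After op 4 (cut(5)): [2 1 4 8 9 11 0 3 7 12 10 6 5]
Card 2 is at position 0.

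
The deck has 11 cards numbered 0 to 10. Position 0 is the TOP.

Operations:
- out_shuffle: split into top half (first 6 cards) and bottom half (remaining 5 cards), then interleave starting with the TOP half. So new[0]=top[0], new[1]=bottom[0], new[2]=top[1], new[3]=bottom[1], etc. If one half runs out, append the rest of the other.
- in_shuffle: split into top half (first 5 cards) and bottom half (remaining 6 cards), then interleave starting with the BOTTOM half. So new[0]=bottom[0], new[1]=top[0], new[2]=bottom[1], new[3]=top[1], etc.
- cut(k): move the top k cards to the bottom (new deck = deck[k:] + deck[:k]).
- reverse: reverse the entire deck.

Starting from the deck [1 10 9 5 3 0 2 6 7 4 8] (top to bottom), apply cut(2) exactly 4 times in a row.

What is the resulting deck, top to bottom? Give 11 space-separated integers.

After op 1 (cut(2)): [9 5 3 0 2 6 7 4 8 1 10]
After op 2 (cut(2)): [3 0 2 6 7 4 8 1 10 9 5]
After op 3 (cut(2)): [2 6 7 4 8 1 10 9 5 3 0]
After op 4 (cut(2)): [7 4 8 1 10 9 5 3 0 2 6]

Answer: 7 4 8 1 10 9 5 3 0 2 6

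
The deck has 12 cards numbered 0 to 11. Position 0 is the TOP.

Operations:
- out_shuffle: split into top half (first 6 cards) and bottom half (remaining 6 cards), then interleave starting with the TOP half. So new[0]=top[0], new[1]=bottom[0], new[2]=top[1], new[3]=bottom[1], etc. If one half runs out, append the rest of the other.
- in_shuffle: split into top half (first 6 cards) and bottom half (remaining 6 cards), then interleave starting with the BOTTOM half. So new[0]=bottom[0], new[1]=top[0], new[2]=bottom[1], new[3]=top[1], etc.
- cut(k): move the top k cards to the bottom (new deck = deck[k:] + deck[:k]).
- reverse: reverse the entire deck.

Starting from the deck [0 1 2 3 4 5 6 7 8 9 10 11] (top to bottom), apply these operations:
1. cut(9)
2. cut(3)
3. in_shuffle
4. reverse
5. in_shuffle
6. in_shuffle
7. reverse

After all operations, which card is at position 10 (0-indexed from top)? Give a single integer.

After op 1 (cut(9)): [9 10 11 0 1 2 3 4 5 6 7 8]
After op 2 (cut(3)): [0 1 2 3 4 5 6 7 8 9 10 11]
After op 3 (in_shuffle): [6 0 7 1 8 2 9 3 10 4 11 5]
After op 4 (reverse): [5 11 4 10 3 9 2 8 1 7 0 6]
After op 5 (in_shuffle): [2 5 8 11 1 4 7 10 0 3 6 9]
After op 6 (in_shuffle): [7 2 10 5 0 8 3 11 6 1 9 4]
After op 7 (reverse): [4 9 1 6 11 3 8 0 5 10 2 7]
Position 10: card 2.

Answer: 2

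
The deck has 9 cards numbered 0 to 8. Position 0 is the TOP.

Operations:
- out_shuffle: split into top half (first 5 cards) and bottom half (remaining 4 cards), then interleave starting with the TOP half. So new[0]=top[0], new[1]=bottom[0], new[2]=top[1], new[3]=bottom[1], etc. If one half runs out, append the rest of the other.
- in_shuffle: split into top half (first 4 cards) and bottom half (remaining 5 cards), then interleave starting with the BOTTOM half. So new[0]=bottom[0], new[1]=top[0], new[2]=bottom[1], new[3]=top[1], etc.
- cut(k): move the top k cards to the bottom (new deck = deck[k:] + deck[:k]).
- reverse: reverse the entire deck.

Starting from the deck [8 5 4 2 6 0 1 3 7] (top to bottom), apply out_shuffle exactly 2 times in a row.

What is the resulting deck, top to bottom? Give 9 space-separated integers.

Answer: 8 3 0 2 5 7 1 6 4

Derivation:
After op 1 (out_shuffle): [8 0 5 1 4 3 2 7 6]
After op 2 (out_shuffle): [8 3 0 2 5 7 1 6 4]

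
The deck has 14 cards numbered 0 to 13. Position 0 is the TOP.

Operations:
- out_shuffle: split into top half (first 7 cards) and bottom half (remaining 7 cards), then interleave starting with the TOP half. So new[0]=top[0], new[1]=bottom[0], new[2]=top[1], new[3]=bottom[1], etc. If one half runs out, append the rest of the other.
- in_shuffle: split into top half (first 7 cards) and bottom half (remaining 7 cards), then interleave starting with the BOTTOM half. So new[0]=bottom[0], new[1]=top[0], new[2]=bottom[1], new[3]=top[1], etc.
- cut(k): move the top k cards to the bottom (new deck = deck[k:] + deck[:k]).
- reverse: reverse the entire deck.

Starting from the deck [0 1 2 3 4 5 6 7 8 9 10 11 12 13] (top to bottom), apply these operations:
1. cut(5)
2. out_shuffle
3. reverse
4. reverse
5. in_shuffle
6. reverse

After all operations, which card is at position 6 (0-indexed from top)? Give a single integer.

After op 1 (cut(5)): [5 6 7 8 9 10 11 12 13 0 1 2 3 4]
After op 2 (out_shuffle): [5 12 6 13 7 0 8 1 9 2 10 3 11 4]
After op 3 (reverse): [4 11 3 10 2 9 1 8 0 7 13 6 12 5]
After op 4 (reverse): [5 12 6 13 7 0 8 1 9 2 10 3 11 4]
After op 5 (in_shuffle): [1 5 9 12 2 6 10 13 3 7 11 0 4 8]
After op 6 (reverse): [8 4 0 11 7 3 13 10 6 2 12 9 5 1]
Position 6: card 13.

Answer: 13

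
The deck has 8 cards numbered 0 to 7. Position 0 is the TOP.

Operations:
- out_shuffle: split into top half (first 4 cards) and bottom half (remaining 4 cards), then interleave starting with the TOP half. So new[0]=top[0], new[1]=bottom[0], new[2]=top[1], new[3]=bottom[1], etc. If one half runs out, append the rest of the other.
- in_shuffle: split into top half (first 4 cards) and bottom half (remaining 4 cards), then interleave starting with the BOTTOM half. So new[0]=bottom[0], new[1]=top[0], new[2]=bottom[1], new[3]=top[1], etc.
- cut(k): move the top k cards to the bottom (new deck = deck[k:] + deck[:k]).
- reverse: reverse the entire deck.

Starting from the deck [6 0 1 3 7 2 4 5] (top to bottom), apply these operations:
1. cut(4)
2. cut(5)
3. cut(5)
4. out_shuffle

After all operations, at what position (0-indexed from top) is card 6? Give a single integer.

Answer: 4

Derivation:
After op 1 (cut(4)): [7 2 4 5 6 0 1 3]
After op 2 (cut(5)): [0 1 3 7 2 4 5 6]
After op 3 (cut(5)): [4 5 6 0 1 3 7 2]
After op 4 (out_shuffle): [4 1 5 3 6 7 0 2]
Card 6 is at position 4.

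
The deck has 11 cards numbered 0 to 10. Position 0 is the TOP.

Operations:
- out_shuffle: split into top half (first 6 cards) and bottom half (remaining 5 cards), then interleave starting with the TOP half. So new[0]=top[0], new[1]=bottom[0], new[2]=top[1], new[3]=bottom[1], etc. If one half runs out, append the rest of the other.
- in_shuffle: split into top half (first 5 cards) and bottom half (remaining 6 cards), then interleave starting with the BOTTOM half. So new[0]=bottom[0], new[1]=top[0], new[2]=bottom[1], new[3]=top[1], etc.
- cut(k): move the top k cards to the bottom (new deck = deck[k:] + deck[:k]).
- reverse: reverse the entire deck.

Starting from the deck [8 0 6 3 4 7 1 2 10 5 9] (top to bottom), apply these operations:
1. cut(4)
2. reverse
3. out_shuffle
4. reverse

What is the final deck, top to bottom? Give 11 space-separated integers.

After op 1 (cut(4)): [4 7 1 2 10 5 9 8 0 6 3]
After op 2 (reverse): [3 6 0 8 9 5 10 2 1 7 4]
After op 3 (out_shuffle): [3 10 6 2 0 1 8 7 9 4 5]
After op 4 (reverse): [5 4 9 7 8 1 0 2 6 10 3]

Answer: 5 4 9 7 8 1 0 2 6 10 3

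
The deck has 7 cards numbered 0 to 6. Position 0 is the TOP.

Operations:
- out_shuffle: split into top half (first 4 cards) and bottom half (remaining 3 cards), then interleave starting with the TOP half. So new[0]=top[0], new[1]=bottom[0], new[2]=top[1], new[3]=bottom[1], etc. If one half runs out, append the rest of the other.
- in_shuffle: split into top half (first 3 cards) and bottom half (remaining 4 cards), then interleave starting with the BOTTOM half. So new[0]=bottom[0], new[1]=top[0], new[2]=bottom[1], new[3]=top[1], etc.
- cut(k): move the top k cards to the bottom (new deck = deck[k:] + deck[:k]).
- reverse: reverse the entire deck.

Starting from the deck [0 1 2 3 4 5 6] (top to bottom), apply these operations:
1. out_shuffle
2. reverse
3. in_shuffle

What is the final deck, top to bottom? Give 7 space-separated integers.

Answer: 5 3 1 6 4 2 0

Derivation:
After op 1 (out_shuffle): [0 4 1 5 2 6 3]
After op 2 (reverse): [3 6 2 5 1 4 0]
After op 3 (in_shuffle): [5 3 1 6 4 2 0]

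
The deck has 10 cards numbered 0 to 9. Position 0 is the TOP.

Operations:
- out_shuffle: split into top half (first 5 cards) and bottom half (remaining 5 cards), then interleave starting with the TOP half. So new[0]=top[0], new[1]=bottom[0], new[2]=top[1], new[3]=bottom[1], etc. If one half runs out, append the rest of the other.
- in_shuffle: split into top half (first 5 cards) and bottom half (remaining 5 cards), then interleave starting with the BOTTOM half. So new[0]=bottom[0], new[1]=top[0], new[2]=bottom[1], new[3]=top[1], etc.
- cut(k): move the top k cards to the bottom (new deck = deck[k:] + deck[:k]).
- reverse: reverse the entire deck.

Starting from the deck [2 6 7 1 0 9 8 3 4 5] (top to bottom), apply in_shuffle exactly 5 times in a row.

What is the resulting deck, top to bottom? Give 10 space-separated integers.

After op 1 (in_shuffle): [9 2 8 6 3 7 4 1 5 0]
After op 2 (in_shuffle): [7 9 4 2 1 8 5 6 0 3]
After op 3 (in_shuffle): [8 7 5 9 6 4 0 2 3 1]
After op 4 (in_shuffle): [4 8 0 7 2 5 3 9 1 6]
After op 5 (in_shuffle): [5 4 3 8 9 0 1 7 6 2]

Answer: 5 4 3 8 9 0 1 7 6 2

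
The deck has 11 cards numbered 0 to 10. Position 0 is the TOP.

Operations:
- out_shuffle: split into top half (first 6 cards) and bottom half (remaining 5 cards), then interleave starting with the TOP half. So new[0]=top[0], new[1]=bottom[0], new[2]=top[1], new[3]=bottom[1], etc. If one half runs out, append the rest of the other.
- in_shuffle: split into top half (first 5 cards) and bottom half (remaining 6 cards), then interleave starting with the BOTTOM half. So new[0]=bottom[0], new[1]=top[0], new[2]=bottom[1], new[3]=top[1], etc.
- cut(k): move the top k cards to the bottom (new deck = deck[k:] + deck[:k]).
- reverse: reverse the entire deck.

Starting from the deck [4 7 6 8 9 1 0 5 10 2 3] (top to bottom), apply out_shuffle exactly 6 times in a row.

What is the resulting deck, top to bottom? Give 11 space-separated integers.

After op 1 (out_shuffle): [4 0 7 5 6 10 8 2 9 3 1]
After op 2 (out_shuffle): [4 8 0 2 7 9 5 3 6 1 10]
After op 3 (out_shuffle): [4 5 8 3 0 6 2 1 7 10 9]
After op 4 (out_shuffle): [4 2 5 1 8 7 3 10 0 9 6]
After op 5 (out_shuffle): [4 3 2 10 5 0 1 9 8 6 7]
After op 6 (out_shuffle): [4 1 3 9 2 8 10 6 5 7 0]

Answer: 4 1 3 9 2 8 10 6 5 7 0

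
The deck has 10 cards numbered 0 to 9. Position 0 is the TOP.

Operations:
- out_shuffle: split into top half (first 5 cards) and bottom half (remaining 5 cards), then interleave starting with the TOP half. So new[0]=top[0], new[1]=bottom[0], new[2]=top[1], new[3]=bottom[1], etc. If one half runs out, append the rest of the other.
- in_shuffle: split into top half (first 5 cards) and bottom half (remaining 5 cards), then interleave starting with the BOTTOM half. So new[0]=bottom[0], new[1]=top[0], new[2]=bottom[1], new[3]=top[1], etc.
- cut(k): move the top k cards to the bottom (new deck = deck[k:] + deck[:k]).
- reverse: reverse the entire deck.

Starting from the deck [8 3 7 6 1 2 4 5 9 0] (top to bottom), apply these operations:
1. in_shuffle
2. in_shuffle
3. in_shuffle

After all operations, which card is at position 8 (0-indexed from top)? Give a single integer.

After op 1 (in_shuffle): [2 8 4 3 5 7 9 6 0 1]
After op 2 (in_shuffle): [7 2 9 8 6 4 0 3 1 5]
After op 3 (in_shuffle): [4 7 0 2 3 9 1 8 5 6]
Position 8: card 5.

Answer: 5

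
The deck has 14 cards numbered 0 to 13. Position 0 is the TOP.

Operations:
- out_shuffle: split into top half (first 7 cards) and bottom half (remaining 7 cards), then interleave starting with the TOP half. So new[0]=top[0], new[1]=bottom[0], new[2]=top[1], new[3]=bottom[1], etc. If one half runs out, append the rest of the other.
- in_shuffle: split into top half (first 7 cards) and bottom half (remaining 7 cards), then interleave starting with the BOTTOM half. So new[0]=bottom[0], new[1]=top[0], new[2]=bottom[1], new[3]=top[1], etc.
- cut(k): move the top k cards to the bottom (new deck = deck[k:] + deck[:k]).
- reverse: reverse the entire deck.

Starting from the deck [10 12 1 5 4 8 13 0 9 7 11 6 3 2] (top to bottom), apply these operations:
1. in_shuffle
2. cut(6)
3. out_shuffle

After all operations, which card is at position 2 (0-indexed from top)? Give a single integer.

After op 1 (in_shuffle): [0 10 9 12 7 1 11 5 6 4 3 8 2 13]
After op 2 (cut(6)): [11 5 6 4 3 8 2 13 0 10 9 12 7 1]
After op 3 (out_shuffle): [11 13 5 0 6 10 4 9 3 12 8 7 2 1]
Position 2: card 5.

Answer: 5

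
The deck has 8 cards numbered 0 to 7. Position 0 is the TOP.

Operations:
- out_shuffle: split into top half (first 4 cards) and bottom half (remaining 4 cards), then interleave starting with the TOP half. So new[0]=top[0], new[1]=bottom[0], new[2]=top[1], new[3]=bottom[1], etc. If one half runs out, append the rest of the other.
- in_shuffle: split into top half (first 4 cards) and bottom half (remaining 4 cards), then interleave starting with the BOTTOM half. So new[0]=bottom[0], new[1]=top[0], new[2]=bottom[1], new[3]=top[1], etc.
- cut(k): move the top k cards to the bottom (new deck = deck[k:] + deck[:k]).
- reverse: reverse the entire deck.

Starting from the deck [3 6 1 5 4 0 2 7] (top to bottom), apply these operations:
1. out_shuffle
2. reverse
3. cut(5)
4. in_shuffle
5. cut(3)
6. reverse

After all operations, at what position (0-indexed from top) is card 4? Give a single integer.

Answer: 7

Derivation:
After op 1 (out_shuffle): [3 4 6 0 1 2 5 7]
After op 2 (reverse): [7 5 2 1 0 6 4 3]
After op 3 (cut(5)): [6 4 3 7 5 2 1 0]
After op 4 (in_shuffle): [5 6 2 4 1 3 0 7]
After op 5 (cut(3)): [4 1 3 0 7 5 6 2]
After op 6 (reverse): [2 6 5 7 0 3 1 4]
Card 4 is at position 7.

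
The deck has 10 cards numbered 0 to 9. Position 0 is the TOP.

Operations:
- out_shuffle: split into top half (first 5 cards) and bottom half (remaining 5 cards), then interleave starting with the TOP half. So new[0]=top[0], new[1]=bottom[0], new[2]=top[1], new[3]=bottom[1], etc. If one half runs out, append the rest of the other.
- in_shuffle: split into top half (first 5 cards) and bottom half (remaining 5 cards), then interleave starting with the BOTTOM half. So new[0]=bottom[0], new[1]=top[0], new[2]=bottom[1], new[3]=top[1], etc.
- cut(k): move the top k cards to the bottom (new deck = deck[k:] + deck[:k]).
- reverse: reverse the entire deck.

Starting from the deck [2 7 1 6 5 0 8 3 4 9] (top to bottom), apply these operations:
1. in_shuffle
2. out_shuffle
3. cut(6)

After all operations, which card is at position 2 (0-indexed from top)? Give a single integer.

Answer: 3

Derivation:
After op 1 (in_shuffle): [0 2 8 7 3 1 4 6 9 5]
After op 2 (out_shuffle): [0 1 2 4 8 6 7 9 3 5]
After op 3 (cut(6)): [7 9 3 5 0 1 2 4 8 6]
Position 2: card 3.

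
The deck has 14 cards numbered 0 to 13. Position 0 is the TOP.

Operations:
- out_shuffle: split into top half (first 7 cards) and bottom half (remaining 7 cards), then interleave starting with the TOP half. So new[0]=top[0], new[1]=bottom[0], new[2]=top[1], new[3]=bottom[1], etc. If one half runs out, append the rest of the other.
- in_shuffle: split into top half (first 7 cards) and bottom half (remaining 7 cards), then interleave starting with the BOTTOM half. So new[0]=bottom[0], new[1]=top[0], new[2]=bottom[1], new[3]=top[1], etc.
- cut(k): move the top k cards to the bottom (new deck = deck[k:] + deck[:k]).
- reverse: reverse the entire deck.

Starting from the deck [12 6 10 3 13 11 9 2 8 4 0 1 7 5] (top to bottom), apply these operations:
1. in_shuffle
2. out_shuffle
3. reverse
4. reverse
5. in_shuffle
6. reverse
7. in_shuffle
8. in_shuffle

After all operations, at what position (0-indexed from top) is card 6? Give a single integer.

After op 1 (in_shuffle): [2 12 8 6 4 10 0 3 1 13 7 11 5 9]
After op 2 (out_shuffle): [2 3 12 1 8 13 6 7 4 11 10 5 0 9]
After op 3 (reverse): [9 0 5 10 11 4 7 6 13 8 1 12 3 2]
After op 4 (reverse): [2 3 12 1 8 13 6 7 4 11 10 5 0 9]
After op 5 (in_shuffle): [7 2 4 3 11 12 10 1 5 8 0 13 9 6]
After op 6 (reverse): [6 9 13 0 8 5 1 10 12 11 3 4 2 7]
After op 7 (in_shuffle): [10 6 12 9 11 13 3 0 4 8 2 5 7 1]
After op 8 (in_shuffle): [0 10 4 6 8 12 2 9 5 11 7 13 1 3]
Card 6 is at position 3.

Answer: 3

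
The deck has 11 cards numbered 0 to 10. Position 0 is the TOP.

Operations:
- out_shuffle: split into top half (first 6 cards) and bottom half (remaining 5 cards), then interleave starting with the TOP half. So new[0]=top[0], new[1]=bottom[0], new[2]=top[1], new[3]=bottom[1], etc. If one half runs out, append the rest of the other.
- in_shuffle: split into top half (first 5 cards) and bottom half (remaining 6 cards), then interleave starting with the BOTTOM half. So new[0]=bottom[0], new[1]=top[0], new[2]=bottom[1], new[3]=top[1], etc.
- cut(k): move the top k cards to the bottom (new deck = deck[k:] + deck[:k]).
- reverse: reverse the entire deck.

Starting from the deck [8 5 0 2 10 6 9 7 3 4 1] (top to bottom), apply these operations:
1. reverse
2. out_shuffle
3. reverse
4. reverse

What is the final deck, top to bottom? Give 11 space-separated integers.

Answer: 1 10 4 2 3 0 7 5 9 8 6

Derivation:
After op 1 (reverse): [1 4 3 7 9 6 10 2 0 5 8]
After op 2 (out_shuffle): [1 10 4 2 3 0 7 5 9 8 6]
After op 3 (reverse): [6 8 9 5 7 0 3 2 4 10 1]
After op 4 (reverse): [1 10 4 2 3 0 7 5 9 8 6]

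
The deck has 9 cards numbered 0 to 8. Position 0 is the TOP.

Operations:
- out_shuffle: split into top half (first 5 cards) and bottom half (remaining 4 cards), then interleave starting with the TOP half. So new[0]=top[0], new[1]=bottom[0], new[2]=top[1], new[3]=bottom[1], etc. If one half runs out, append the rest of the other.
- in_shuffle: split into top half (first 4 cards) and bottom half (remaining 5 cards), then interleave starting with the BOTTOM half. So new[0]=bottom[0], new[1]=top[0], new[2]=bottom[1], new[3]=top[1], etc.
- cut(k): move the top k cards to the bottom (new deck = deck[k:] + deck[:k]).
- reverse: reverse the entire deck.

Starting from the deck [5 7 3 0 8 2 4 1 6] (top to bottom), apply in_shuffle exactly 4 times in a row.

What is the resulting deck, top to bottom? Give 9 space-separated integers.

Answer: 0 1 3 4 7 2 5 8 6

Derivation:
After op 1 (in_shuffle): [8 5 2 7 4 3 1 0 6]
After op 2 (in_shuffle): [4 8 3 5 1 2 0 7 6]
After op 3 (in_shuffle): [1 4 2 8 0 3 7 5 6]
After op 4 (in_shuffle): [0 1 3 4 7 2 5 8 6]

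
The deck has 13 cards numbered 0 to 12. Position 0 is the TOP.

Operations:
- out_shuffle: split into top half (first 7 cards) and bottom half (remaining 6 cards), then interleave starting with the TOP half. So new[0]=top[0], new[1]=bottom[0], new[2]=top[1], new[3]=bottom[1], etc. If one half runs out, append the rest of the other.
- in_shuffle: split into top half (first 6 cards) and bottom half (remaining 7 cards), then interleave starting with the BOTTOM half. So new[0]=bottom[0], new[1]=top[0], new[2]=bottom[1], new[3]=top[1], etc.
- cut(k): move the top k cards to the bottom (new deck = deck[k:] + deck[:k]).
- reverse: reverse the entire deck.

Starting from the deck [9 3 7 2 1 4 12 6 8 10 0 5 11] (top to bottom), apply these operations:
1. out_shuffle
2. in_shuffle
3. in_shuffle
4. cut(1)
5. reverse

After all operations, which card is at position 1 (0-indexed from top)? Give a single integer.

After op 1 (out_shuffle): [9 6 3 8 7 10 2 0 1 5 4 11 12]
After op 2 (in_shuffle): [2 9 0 6 1 3 5 8 4 7 11 10 12]
After op 3 (in_shuffle): [5 2 8 9 4 0 7 6 11 1 10 3 12]
After op 4 (cut(1)): [2 8 9 4 0 7 6 11 1 10 3 12 5]
After op 5 (reverse): [5 12 3 10 1 11 6 7 0 4 9 8 2]
Position 1: card 12.

Answer: 12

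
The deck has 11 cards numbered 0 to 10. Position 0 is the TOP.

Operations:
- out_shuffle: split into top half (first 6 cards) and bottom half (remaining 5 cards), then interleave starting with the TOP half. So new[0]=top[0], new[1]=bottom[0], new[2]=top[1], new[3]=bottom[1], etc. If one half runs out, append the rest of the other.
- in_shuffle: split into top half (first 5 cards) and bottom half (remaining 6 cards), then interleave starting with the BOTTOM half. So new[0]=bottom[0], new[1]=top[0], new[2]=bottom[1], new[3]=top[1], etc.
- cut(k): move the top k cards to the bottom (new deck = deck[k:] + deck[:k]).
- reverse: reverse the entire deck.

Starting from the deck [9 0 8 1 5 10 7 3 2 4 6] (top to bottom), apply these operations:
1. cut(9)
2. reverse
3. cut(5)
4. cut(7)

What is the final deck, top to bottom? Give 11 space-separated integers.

Answer: 3 7 10 5 1 8 0 9 6 4 2

Derivation:
After op 1 (cut(9)): [4 6 9 0 8 1 5 10 7 3 2]
After op 2 (reverse): [2 3 7 10 5 1 8 0 9 6 4]
After op 3 (cut(5)): [1 8 0 9 6 4 2 3 7 10 5]
After op 4 (cut(7)): [3 7 10 5 1 8 0 9 6 4 2]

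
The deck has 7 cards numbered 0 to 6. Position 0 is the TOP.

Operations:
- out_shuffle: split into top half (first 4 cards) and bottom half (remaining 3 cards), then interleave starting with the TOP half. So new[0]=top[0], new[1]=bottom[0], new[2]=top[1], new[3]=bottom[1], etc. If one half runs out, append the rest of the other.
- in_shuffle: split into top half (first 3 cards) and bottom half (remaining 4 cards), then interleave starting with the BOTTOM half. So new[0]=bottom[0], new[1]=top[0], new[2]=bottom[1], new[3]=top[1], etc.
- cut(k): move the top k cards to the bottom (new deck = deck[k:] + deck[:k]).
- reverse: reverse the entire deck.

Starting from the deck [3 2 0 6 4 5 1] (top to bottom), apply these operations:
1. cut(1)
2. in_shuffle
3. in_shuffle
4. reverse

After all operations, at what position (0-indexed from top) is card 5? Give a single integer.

After op 1 (cut(1)): [2 0 6 4 5 1 3]
After op 2 (in_shuffle): [4 2 5 0 1 6 3]
After op 3 (in_shuffle): [0 4 1 2 6 5 3]
After op 4 (reverse): [3 5 6 2 1 4 0]
Card 5 is at position 1.

Answer: 1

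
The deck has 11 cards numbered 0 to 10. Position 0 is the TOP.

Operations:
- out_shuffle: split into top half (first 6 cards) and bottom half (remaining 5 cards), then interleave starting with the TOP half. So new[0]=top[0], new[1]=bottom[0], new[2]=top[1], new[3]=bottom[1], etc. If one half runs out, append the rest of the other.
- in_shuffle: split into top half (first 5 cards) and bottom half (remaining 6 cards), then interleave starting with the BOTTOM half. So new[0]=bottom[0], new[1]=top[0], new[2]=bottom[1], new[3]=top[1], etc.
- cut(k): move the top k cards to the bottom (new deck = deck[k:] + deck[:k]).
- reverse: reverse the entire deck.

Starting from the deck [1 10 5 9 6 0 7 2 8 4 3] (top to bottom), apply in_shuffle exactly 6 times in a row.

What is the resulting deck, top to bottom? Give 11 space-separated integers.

After op 1 (in_shuffle): [0 1 7 10 2 5 8 9 4 6 3]
After op 2 (in_shuffle): [5 0 8 1 9 7 4 10 6 2 3]
After op 3 (in_shuffle): [7 5 4 0 10 8 6 1 2 9 3]
After op 4 (in_shuffle): [8 7 6 5 1 4 2 0 9 10 3]
After op 5 (in_shuffle): [4 8 2 7 0 6 9 5 10 1 3]
After op 6 (in_shuffle): [6 4 9 8 5 2 10 7 1 0 3]

Answer: 6 4 9 8 5 2 10 7 1 0 3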